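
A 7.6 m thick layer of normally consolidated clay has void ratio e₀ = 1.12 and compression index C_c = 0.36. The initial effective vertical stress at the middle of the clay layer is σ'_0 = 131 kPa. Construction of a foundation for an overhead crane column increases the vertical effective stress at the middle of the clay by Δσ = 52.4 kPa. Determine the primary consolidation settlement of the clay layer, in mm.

Final effective stress: σ'_f = σ'_0 + Δσ = 131 + 52.4 = 183.4 kPa.
Normally consolidated clay, so the full stress increment lies on the virgin compression line:
S_c = C_c·H/(1+e₀)·log₁₀(σ'_f/σ'_0) = 0.36×7.6/(1+1.12)×log₁₀(183.4/131)
    = 1.2906 × 0.14613 = 0.1886 m

S_c ≈ 189 mm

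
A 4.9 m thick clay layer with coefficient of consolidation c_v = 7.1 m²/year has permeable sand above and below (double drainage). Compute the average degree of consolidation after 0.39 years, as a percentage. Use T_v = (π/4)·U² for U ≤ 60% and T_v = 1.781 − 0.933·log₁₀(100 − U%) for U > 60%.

U ≈ 74 %

Drainage path length: H_d = H/2 = 2.45 m (double drainage).
T_v = c_v·t/H_d² = 7.1×0.39/2.45² = 0.46131.
T_v = 0.46131 corresponds to the U > 60% branch:
U = 1 − 10^((1.781 − T_v)/0.933)/100 = 0.7403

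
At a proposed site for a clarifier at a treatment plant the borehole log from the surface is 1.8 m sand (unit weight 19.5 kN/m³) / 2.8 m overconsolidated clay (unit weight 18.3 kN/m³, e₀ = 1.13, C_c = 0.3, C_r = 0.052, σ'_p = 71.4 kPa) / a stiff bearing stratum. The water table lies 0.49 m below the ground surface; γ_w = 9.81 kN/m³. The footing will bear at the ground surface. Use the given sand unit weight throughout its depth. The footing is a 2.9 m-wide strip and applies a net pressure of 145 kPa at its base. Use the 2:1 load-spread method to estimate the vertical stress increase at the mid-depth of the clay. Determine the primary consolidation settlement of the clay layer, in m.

Mid-depth of clay below the ground surface: z = 1.8 + 2.8/2 = 3.2 m.
Total vertical stress at mid-clay: σ_v = 19.5×1.8 + 18.3×1.4 = 60.72 kPa.
Pore pressure: u = 9.81×(3.2 − 0.49) = 26.585 kPa.
Initial effective stress: σ'_0 = σ_v − u = 60.72 − 26.585 = 34.135 kPa.
Stress increase at mid-clay by the 2:1 spreading method:
Δσ = qB/(B+z) = 145×2.9/(2.9+3.2) = 68.934 kPa
Final effective stress: σ'_f = 34.135 + 68.934 = 103.07 kPa.
σ'_f = 103.07 > σ'_p = 71.4 kPa, so the stress path crosses the preconsolidation pressure — recompression up to σ'_p, then virgin compression beyond:
S_c = H/(1+e₀)·[C_r·log₁₀(σ'_p/σ'_0) + C_c·log₁₀(σ'_f/σ'_p)]
    = 2.8/2.13 × [0.052×log₁₀(71.4/34.135) + 0.3×log₁₀(103.07/71.4)]
    = 1.3146 × [0.016666 + 0.04783] = 0.08479 m

S_c ≈ 0.0848 m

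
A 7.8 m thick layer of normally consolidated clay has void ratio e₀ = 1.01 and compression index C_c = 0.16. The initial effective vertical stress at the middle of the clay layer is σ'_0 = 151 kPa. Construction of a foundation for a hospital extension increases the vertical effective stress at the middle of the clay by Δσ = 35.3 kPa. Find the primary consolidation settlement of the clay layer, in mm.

S_c ≈ 56.6 mm

Final effective stress: σ'_f = σ'_0 + Δσ = 151 + 35.3 = 186.3 kPa.
Normally consolidated clay, so the full stress increment lies on the virgin compression line:
S_c = C_c·H/(1+e₀)·log₁₀(σ'_f/σ'_0) = 0.16×7.8/(1+1.01)×log₁₀(186.3/151)
    = 0.6209 × 0.091236 = 0.05665 m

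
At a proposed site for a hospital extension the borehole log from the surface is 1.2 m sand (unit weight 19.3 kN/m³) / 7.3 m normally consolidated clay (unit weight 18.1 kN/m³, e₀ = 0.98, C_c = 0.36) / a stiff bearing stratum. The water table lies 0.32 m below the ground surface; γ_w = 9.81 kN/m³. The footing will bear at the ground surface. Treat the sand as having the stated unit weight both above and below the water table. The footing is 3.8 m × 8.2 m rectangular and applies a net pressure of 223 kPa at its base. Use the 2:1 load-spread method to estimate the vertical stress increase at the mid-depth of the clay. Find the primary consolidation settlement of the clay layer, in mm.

S_c ≈ 498 mm

Mid-depth of clay below the ground surface: z = 1.2 + 7.3/2 = 4.85 m.
Total vertical stress at mid-clay: σ_v = 19.3×1.2 + 18.1×3.65 = 89.225 kPa.
Pore pressure: u = 9.81×(4.85 − 0.32) = 44.439 kPa.
Initial effective stress: σ'_0 = σ_v − u = 89.225 − 44.439 = 44.786 kPa.
Stress increase at mid-clay by the 2:1 spreading method:
Δσ = qBL/((B+z)(L+z)) = 223×3.8×8.2/((3.8+4.85)(8.2+4.85)) = 61.557 kPa
Final effective stress: σ'_f = σ'_0 + Δσ = 44.786 + 61.557 = 106.34 kPa.
Normally consolidated clay, so the full stress increment lies on the virgin compression line:
S_c = C_c·H/(1+e₀)·log₁₀(σ'_f/σ'_0) = 0.36×7.3/(1+0.98)×log₁₀(106.34/44.786)
    = 1.3273 × 0.37555 = 0.4985 m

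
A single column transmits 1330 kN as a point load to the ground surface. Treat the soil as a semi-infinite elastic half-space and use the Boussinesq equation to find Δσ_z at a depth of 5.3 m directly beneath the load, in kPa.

Δσ_z ≈ 22.6 kPa

Boussinesq vertical stress below a point load on an elastic half-space:
Δσ_z = 3P/(2πz²) · [1 + (r/z)²]^(−5/2)
r/z = 0/5.3 = 0; [1+(r/z)²]^(−5/2) = 1.
Δσ_z = 3×1330/(2π×5.3²) × 1 = 22.607 × 1 = 22.61 kPa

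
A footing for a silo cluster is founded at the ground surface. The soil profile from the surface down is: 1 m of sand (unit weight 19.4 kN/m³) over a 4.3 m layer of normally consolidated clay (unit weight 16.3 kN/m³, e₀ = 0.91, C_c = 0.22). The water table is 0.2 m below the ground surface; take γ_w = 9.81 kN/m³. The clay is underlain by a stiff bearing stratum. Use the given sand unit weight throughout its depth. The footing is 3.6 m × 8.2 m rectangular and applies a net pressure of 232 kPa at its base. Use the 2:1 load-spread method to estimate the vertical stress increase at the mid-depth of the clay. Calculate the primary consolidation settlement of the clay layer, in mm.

Mid-depth of clay below the ground surface: z = 1 + 4.3/2 = 3.15 m.
Total vertical stress at mid-clay: σ_v = 19.4×1 + 16.3×2.15 = 54.445 kPa.
Pore pressure: u = 9.81×(3.15 − 0.2) = 28.94 kPa.
Initial effective stress: σ'_0 = σ_v − u = 54.445 − 28.94 = 25.505 kPa.
Stress increase at mid-clay by the 2:1 spreading method:
Δσ = qBL/((B+z)(L+z)) = 232×3.6×8.2/((3.6+3.15)(8.2+3.15)) = 89.393 kPa
Final effective stress: σ'_f = σ'_0 + Δσ = 25.505 + 89.393 = 114.9 kPa.
Normally consolidated clay, so the full stress increment lies on the virgin compression line:
S_c = C_c·H/(1+e₀)·log₁₀(σ'_f/σ'_0) = 0.22×4.3/(1+0.91)×log₁₀(114.9/25.505)
    = 0.49529 × 0.65369 = 0.3238 m

S_c ≈ 324 mm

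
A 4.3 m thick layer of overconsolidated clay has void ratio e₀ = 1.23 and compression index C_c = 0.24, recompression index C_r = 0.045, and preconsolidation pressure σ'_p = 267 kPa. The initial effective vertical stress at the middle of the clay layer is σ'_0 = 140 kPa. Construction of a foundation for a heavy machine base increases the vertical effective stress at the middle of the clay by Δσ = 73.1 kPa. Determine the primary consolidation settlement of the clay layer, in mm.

S_c ≈ 15.8 mm

Final effective stress: σ'_f = 140 + 73.1 = 213.1 kPa.
σ'_f = 213.1 ≤ σ'_p = 267 kPa, so the clay remains overconsolidated and only the recompression index applies:
S_c = C_r·H/(1+e₀)·log₁₀(σ'_f/σ'_0) = 0.045×4.3/2.23×log₁₀(213.1/140)
    = 0.086773 × 0.18246 = 0.01583 m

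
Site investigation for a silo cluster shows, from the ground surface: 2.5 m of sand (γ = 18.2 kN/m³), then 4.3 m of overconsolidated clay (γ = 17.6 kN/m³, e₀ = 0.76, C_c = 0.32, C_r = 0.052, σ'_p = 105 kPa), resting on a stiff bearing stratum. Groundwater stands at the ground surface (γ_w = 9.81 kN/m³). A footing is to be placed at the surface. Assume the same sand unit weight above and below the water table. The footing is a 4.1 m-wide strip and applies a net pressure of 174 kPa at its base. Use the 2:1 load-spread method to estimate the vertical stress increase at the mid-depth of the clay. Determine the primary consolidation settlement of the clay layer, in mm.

S_c ≈ 99.7 mm

Mid-depth of clay below the ground surface: z = 2.5 + 4.3/2 = 4.65 m.
Total vertical stress at mid-clay: σ_v = 18.2×2.5 + 17.6×2.15 = 83.34 kPa.
Pore pressure: u = 9.81×(4.65 − 0) = 45.617 kPa.
Initial effective stress: σ'_0 = σ_v − u = 83.34 − 45.617 = 37.723 kPa.
Stress increase at mid-clay by the 2:1 spreading method:
Δσ = qB/(B+z) = 174×4.1/(4.1+4.65) = 81.531 kPa
Final effective stress: σ'_f = 37.723 + 81.531 = 119.25 kPa.
σ'_f = 119.25 > σ'_p = 105 kPa, so the stress path crosses the preconsolidation pressure — recompression up to σ'_p, then virgin compression beyond:
S_c = H/(1+e₀)·[C_r·log₁₀(σ'_p/σ'_0) + C_c·log₁₀(σ'_f/σ'_p)]
    = 4.3/1.76 × [0.052×log₁₀(105/37.723) + 0.32×log₁₀(119.25/105)]
    = 2.4432 × [0.023118 + 0.017686] = 0.09969 m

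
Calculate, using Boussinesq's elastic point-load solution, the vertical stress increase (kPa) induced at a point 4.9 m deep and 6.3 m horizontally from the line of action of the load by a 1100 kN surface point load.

Δσ_z ≈ 1.91 kPa

Boussinesq vertical stress below a point load on an elastic half-space:
Δσ_z = 3P/(2πz²) · [1 + (r/z)²]^(−5/2)
r/z = 6.3/4.9 = 1.2857; [1+(r/z)²]^(−5/2) = 0.087223.
Δσ_z = 3×1100/(2π×4.9²) × 0.087223 = 21.875 × 0.087223 = 1.908 kPa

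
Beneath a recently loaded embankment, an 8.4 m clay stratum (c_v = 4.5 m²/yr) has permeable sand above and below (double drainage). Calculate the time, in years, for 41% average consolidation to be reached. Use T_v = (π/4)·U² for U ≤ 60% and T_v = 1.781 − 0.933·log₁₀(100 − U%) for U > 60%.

Drainage path length: H_d = H/2 = 4.2 m (double drainage).
U ≤ 60%: T_v = (π/4)·U² = (π/4)×0.41² = 0.13203.
t = T_v·H_d²/c_v = 0.13203×4.2²/4.5 = 0.5176 years.

t ≈ 0.518 years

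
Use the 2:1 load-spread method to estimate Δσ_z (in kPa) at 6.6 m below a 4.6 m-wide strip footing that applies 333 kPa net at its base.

By the 2:1 method the load spreads at 1 horizontal : 2 vertical, so at depth z the loaded area has grown by z in each plan dimension:
Δσ = qB/(B+z) = 333×4.6/(4.6+6.6) = 136.77 kPa

Δσ_z ≈ 137 kPa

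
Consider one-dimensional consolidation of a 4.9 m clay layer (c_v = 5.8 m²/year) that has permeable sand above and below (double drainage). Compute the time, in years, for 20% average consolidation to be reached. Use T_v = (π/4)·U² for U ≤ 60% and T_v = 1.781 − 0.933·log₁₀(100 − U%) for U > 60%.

t ≈ 0.0325 years

Drainage path length: H_d = H/2 = 2.45 m (double drainage).
U ≤ 60%: T_v = (π/4)·U² = (π/4)×0.2² = 0.031416.
t = T_v·H_d²/c_v = 0.031416×2.45²/5.8 = 0.03251 years.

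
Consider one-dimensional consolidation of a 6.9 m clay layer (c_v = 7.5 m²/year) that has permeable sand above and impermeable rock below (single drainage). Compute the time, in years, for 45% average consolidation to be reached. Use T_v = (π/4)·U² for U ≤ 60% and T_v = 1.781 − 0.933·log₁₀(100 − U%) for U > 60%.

t ≈ 1.01 years

Drainage path length: H_d = H = 6.9 m (single drainage).
U ≤ 60%: T_v = (π/4)·U² = (π/4)×0.45² = 0.15904.
t = T_v·H_d²/c_v = 0.15904×6.9²/7.5 = 1.01 years.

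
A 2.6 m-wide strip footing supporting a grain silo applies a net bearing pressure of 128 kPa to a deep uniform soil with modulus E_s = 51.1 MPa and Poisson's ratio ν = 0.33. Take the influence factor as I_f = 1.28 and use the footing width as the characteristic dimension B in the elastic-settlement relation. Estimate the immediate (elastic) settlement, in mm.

Immediate (elastic) settlement: S_e = q·B·(1−ν²)/E_s · I_f.
E_s = 51.1 MPa = 51100 kPa.
S_e = 128 × 2.6 × (1 − 0.33²) / 51100 × 1.28
    = 128 × 2.6 × 0.8911 / 51100 × 1.28
    = 0.007428 m = 7.428 mm

S_e ≈ 7.43 mm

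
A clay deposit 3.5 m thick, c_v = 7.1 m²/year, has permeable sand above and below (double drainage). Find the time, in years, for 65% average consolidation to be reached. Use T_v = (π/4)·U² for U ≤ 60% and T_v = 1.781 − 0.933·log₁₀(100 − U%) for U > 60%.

t ≈ 0.147 years

Drainage path length: H_d = H/2 = 1.75 m (double drainage).
U > 60%: T_v = 1.781 − 0.933·log₁₀(100 − 65) = 0.34038.
t = T_v·H_d²/c_v = 0.34038×1.75²/7.1 = 0.1468 years.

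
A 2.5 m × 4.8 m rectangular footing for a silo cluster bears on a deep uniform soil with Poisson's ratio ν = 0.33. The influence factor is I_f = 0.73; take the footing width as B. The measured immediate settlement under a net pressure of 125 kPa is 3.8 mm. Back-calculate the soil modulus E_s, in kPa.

E_s ≈ 53500 kPa

S_e = q·B·(1−ν²)/E_s · I_f  ⇒  E_s = q·B·(1−ν²)·I_f / S_e.
E_s = 125 × 2.5 × 0.8911 × 0.73 / 0.0038 = 53500 kPa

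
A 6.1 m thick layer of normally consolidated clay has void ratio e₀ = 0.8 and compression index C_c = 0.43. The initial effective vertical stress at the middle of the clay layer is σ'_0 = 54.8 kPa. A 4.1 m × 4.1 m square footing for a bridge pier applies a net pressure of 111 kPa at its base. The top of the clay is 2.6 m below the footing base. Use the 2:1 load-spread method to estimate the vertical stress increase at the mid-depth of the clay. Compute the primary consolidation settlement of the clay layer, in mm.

S_c ≈ 194 mm

Mid-depth of clay below the footing base: z = 2.6 + 6.1/2 = 5.65 m.
Stress increase at mid-clay by the 2:1 spreading method:
Δσ = qBL/((B+z)(L+z)) = 111×4.1×4.1/((4.1+5.65)(4.1+5.65)) = 19.628 kPa
Final effective stress: σ'_f = σ'_0 + Δσ = 54.8 + 19.628 = 74.428 kPa.
Normally consolidated clay, so the full stress increment lies on the virgin compression line:
S_c = C_c·H/(1+e₀)·log₁₀(σ'_f/σ'_0) = 0.43×6.1/(1+0.8)×log₁₀(74.428/54.8)
    = 1.4572 × 0.13296 = 0.1937 m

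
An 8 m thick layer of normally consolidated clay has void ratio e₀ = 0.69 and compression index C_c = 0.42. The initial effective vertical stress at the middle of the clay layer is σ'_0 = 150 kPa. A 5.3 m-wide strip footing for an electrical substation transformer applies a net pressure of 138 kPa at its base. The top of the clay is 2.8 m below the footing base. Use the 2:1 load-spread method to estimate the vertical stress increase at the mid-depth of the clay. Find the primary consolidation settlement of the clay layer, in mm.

S_c ≈ 292 mm

Mid-depth of clay below the footing base: z = 2.8 + 8/2 = 6.8 m.
Stress increase at mid-clay by the 2:1 spreading method:
Δσ = qB/(B+z) = 138×5.3/(5.3+6.8) = 60.446 kPa
Final effective stress: σ'_f = σ'_0 + Δσ = 150 + 60.446 = 210.45 kPa.
Normally consolidated clay, so the full stress increment lies on the virgin compression line:
S_c = C_c·H/(1+e₀)·log₁₀(σ'_f/σ'_0) = 0.42×8/(1+0.69)×log₁₀(210.45/150)
    = 1.9882 × 0.14706 = 0.2924 m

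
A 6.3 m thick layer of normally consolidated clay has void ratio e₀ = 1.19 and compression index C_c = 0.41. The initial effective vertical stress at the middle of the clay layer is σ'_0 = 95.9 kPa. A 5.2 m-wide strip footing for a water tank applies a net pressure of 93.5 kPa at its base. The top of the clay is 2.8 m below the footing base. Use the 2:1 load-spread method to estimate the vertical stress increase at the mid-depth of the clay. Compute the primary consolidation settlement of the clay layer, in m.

S_c ≈ 0.192 m

Mid-depth of clay below the footing base: z = 2.8 + 6.3/2 = 5.95 m.
Stress increase at mid-clay by the 2:1 spreading method:
Δσ = qB/(B+z) = 93.5×5.2/(5.2+5.95) = 43.605 kPa
Final effective stress: σ'_f = σ'_0 + Δσ = 95.9 + 43.605 = 139.5 kPa.
Normally consolidated clay, so the full stress increment lies on the virgin compression line:
S_c = C_c·H/(1+e₀)·log₁₀(σ'_f/σ'_0) = 0.41×6.3/(1+1.19)×log₁₀(139.5/95.9)
    = 1.1795 × 0.16276 = 0.192 m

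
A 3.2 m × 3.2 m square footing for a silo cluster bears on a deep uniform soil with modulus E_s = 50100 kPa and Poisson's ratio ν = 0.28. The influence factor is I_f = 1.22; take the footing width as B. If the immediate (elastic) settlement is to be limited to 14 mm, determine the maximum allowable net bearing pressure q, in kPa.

q ≈ 195 kPa

S_e = q·B·(1−ν²)/E_s · I_f  ⇒  q = S_e·E_s / (B·(1−ν²)·I_f).
q = 0.014 × 50100 / (3.2 × 0.9216 × 1.22) = 194.9 kPa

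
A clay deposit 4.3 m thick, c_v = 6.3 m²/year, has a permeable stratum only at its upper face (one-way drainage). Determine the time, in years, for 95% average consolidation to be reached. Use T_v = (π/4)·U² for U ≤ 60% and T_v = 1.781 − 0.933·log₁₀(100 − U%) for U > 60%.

Drainage path length: H_d = H = 4.3 m (single drainage).
U > 60%: T_v = 1.781 − 0.933·log₁₀(100 − 95) = 1.1289.
t = T_v·H_d²/c_v = 1.1289×4.3²/6.3 = 3.313 years.

t ≈ 3.31 years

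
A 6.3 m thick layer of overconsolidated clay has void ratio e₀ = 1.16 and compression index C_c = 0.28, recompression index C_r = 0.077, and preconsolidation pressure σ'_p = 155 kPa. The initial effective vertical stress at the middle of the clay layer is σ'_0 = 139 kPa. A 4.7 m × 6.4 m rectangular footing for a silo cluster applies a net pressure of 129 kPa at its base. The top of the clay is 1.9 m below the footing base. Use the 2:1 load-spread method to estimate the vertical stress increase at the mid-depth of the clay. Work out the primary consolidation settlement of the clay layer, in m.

Mid-depth of clay below the footing base: z = 1.9 + 6.3/2 = 5.05 m.
Stress increase at mid-clay by the 2:1 spreading method:
Δσ = qBL/((B+z)(L+z)) = 129×4.7×6.4/((4.7+5.05)(6.4+5.05)) = 34.758 kPa
Final effective stress: σ'_f = 139 + 34.758 = 173.76 kPa.
σ'_f = 173.76 > σ'_p = 155 kPa, so the stress path crosses the preconsolidation pressure — recompression up to σ'_p, then virgin compression beyond:
S_c = H/(1+e₀)·[C_r·log₁₀(σ'_p/σ'_0) + C_c·log₁₀(σ'_f/σ'_p)]
    = 6.3/2.16 × [0.077×log₁₀(155/139) + 0.28×log₁₀(173.76/155)]
    = 2.9167 × [0.0036434 + 0.013893] = 0.05115 m

S_c ≈ 0.0511 m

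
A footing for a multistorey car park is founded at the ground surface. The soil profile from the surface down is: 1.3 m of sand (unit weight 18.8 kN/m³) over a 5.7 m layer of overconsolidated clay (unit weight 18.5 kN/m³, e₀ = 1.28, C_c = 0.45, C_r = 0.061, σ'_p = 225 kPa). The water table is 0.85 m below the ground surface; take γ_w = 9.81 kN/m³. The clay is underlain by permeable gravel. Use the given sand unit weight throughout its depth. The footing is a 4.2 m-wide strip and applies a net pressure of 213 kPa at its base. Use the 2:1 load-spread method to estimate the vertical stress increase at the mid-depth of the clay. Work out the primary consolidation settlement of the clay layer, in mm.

S_c ≈ 80.9 mm

Mid-depth of clay below the ground surface: z = 1.3 + 5.7/2 = 4.15 m.
Total vertical stress at mid-clay: σ_v = 18.8×1.3 + 18.5×2.85 = 77.165 kPa.
Pore pressure: u = 9.81×(4.15 − 0.85) = 32.373 kPa.
Initial effective stress: σ'_0 = σ_v − u = 77.165 − 32.373 = 44.792 kPa.
Stress increase at mid-clay by the 2:1 spreading method:
Δσ = qB/(B+z) = 213×4.2/(4.2+4.15) = 107.14 kPa
Final effective stress: σ'_f = 44.792 + 107.14 = 151.93 kPa.
σ'_f = 151.93 ≤ σ'_p = 225 kPa, so the clay remains overconsolidated and only the recompression index applies:
S_c = C_r·H/(1+e₀)·log₁₀(σ'_f/σ'_0) = 0.061×5.7/2.28×log₁₀(151.93/44.792)
    = 0.1525 × 0.53044 = 0.08089 m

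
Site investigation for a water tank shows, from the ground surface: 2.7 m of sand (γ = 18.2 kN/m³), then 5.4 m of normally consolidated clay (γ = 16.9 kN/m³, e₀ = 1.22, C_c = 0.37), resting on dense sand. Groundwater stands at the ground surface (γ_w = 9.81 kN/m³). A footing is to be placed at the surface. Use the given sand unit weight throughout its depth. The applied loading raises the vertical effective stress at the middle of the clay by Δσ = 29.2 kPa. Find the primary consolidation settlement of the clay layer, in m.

S_c ≈ 0.207 m

Mid-depth of clay below the ground surface: z = 2.7 + 5.4/2 = 5.4 m.
Total vertical stress at mid-clay: σ_v = 18.2×2.7 + 16.9×2.7 = 94.77 kPa.
Pore pressure: u = 9.81×(5.4 − 0) = 52.974 kPa.
Initial effective stress: σ'_0 = σ_v − u = 94.77 − 52.974 = 41.796 kPa.
Final effective stress: σ'_f = σ'_0 + Δσ = 41.796 + 29.2 = 70.996 kPa.
Normally consolidated clay, so the full stress increment lies on the virgin compression line:
S_c = C_c·H/(1+e₀)·log₁₀(σ'_f/σ'_0) = 0.37×5.4/(1+1.22)×log₁₀(70.996/41.796)
    = 0.9 × 0.2301 = 0.2071 m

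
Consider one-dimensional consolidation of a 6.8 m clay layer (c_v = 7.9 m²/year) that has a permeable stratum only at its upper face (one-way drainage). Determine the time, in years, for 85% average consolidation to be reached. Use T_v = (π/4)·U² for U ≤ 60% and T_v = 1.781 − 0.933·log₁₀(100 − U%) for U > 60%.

t ≈ 4 years

Drainage path length: H_d = H = 6.8 m (single drainage).
U > 60%: T_v = 1.781 − 0.933·log₁₀(100 − 85) = 0.68371.
t = T_v·H_d²/c_v = 0.68371×6.8²/7.9 = 4.002 years.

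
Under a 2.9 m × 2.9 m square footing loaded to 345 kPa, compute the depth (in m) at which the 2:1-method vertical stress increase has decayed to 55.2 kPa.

2:1 spreading — at depth z the loaded area has grown by z in each plan dimension:
qB²/(B+z)² = Δσ_z ⇒ z = B(√(q/Δσ_z) − 1) = 2.9×(√(345/55.2) − 1) = 4.35 m

z ≈ 4.35 m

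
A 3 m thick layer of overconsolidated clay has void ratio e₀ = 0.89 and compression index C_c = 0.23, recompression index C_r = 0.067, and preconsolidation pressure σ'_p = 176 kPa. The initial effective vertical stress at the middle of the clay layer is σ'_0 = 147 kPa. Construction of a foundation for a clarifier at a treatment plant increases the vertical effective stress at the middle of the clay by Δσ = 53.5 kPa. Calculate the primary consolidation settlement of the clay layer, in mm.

Final effective stress: σ'_f = 147 + 53.5 = 200.5 kPa.
σ'_f = 200.5 > σ'_p = 176 kPa, so the stress path crosses the preconsolidation pressure — recompression up to σ'_p, then virgin compression beyond:
S_c = H/(1+e₀)·[C_r·log₁₀(σ'_p/σ'_0) + C_c·log₁₀(σ'_f/σ'_p)]
    = 3/1.89 × [0.067×log₁₀(176/147) + 0.23×log₁₀(200.5/176)]
    = 1.5873 × [0.0052391 + 0.013018] = 0.02898 m

S_c ≈ 29 mm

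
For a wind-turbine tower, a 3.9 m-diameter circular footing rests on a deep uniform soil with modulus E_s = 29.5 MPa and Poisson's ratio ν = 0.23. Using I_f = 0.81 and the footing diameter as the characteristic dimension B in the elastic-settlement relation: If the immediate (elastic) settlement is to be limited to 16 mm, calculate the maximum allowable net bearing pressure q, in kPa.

q ≈ 158 kPa

E_s = 29.5 MPa = 29500 kPa.
S_e = q·B·(1−ν²)/E_s · I_f  ⇒  q = S_e·E_s / (B·(1−ν²)·I_f).
q = 0.016 × 29500 / (3.9 × 0.9471 × 0.81) = 157.8 kPa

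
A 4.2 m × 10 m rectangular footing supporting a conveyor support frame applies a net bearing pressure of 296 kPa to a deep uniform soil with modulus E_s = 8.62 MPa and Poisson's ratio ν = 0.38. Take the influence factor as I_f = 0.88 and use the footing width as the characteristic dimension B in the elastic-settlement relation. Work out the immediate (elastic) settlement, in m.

Immediate (elastic) settlement: S_e = q·B·(1−ν²)/E_s · I_f.
E_s = 8.62 MPa = 8620 kPa.
S_e = 296 × 4.2 × (1 − 0.38²) / 8620 × 0.88
    = 296 × 4.2 × 0.8556 / 8620 × 0.88
    = 0.1086 m

S_e ≈ 0.109 m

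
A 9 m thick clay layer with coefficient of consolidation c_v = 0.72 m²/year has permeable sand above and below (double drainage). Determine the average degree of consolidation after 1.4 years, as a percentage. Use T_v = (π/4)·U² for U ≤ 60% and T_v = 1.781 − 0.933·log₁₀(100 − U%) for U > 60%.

Drainage path length: H_d = H/2 = 4.5 m (double drainage).
T_v = c_v·t/H_d² = 0.72×1.4/4.5² = 0.049778.
T_v = 0.049778 corresponds to the U ≤ 60% branch:
U = √(4T_v/π) = 0.2518

U ≈ 25.2 %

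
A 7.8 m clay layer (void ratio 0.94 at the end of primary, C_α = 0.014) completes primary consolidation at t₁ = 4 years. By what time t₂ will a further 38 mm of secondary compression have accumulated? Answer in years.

t₂ ≈ 18.9 years

S_s = C_α·H/(1+e_p)·log₁₀(t₂/t₁) ⇒ log₁₀(t₂/t₁) = S_s·(1+e_p)/(C_α·H).
log₁₀(t₂/t₁) = 0.038 × (1+0.94) / (0.014×7.8) = 0.6751
t₂ = t₁ × 10^0.6751 = 4 × 4.733 = 18.93 years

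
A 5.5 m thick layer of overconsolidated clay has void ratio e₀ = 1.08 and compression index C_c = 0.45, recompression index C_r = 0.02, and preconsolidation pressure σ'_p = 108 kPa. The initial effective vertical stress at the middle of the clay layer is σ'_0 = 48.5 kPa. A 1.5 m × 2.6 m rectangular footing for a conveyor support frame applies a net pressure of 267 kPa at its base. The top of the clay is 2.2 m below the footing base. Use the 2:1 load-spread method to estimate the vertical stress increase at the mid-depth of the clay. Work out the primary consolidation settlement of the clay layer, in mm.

S_c ≈ 8.39 mm

Mid-depth of clay below the footing base: z = 2.2 + 5.5/2 = 4.95 m.
Stress increase at mid-clay by the 2:1 spreading method:
Δσ = qBL/((B+z)(L+z)) = 267×1.5×2.6/((1.5+4.95)(2.6+4.95)) = 21.383 kPa
Final effective stress: σ'_f = 48.5 + 21.383 = 69.883 kPa.
σ'_f = 69.883 ≤ σ'_p = 108 kPa, so the clay remains overconsolidated and only the recompression index applies:
S_c = C_r·H/(1+e₀)·log₁₀(σ'_f/σ'_0) = 0.02×5.5/2.08×log₁₀(69.883/48.5)
    = 0.052884 × 0.15863 = 0.008389 m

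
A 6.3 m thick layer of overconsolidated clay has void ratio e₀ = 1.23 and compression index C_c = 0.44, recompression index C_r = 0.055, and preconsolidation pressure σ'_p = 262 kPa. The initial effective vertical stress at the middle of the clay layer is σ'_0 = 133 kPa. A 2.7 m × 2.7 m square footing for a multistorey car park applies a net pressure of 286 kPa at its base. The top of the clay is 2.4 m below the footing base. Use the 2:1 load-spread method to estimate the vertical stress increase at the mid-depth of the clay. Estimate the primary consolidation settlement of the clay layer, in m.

Mid-depth of clay below the footing base: z = 2.4 + 6.3/2 = 5.55 m.
Stress increase at mid-clay by the 2:1 spreading method:
Δσ = qBL/((B+z)(L+z)) = 286×2.7×2.7/((2.7+5.55)(2.7+5.55)) = 30.633 kPa
Final effective stress: σ'_f = 133 + 30.633 = 163.63 kPa.
σ'_f = 163.63 ≤ σ'_p = 262 kPa, so the clay remains overconsolidated and only the recompression index applies:
S_c = C_r·H/(1+e₀)·log₁₀(σ'_f/σ'_0) = 0.055×6.3/2.23×log₁₀(163.63/133)
    = 0.15538 × 0.090011 = 0.01399 m

S_c ≈ 0.014 m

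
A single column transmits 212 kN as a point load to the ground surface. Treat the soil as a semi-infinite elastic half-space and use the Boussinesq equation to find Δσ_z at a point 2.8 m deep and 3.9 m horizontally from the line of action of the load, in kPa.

Δσ_z ≈ 0.871 kPa

Boussinesq vertical stress below a point load on an elastic half-space:
Δσ_z = 3P/(2πz²) · [1 + (r/z)²]^(−5/2)
r/z = 3.9/2.8 = 1.3929; [1+(r/z)²]^(−5/2) = 0.06747.
Δσ_z = 3×212/(2π×2.8²) × 0.06747 = 12.911 × 0.06747 = 0.8711 kPa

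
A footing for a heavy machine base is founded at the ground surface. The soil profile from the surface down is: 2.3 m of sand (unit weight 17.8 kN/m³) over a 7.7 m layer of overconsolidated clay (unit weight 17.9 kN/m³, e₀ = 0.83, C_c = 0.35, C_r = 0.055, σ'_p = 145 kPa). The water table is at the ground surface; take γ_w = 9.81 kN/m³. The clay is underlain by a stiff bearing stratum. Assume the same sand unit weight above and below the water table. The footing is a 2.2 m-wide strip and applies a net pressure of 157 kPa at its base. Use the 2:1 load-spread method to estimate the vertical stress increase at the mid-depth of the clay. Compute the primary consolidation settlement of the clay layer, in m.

Mid-depth of clay below the ground surface: z = 2.3 + 7.7/2 = 6.15 m.
Total vertical stress at mid-clay: σ_v = 17.8×2.3 + 17.9×3.85 = 109.85 kPa.
Pore pressure: u = 9.81×(6.15 − 0) = 60.332 kPa.
Initial effective stress: σ'_0 = σ_v − u = 109.85 − 60.332 = 49.518 kPa.
Stress increase at mid-clay by the 2:1 spreading method:
Δσ = qB/(B+z) = 157×2.2/(2.2+6.15) = 41.365 kPa
Final effective stress: σ'_f = 49.518 + 41.365 = 90.883 kPa.
σ'_f = 90.883 ≤ σ'_p = 145 kPa, so the clay remains overconsolidated and only the recompression index applies:
S_c = C_r·H/(1+e₀)·log₁₀(σ'_f/σ'_0) = 0.055×7.7/1.83×log₁₀(90.883/49.518)
    = 0.23142 × 0.26372 = 0.06103 m

S_c ≈ 0.061 m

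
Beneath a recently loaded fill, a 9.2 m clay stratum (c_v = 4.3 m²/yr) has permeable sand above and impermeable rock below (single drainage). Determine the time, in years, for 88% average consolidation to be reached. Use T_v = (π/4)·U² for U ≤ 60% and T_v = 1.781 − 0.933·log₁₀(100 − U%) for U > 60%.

t ≈ 15.2 years

Drainage path length: H_d = H = 9.2 m (single drainage).
U > 60%: T_v = 1.781 − 0.933·log₁₀(100 − 88) = 0.77412.
t = T_v·H_d²/c_v = 0.77412×9.2²/4.3 = 15.24 years.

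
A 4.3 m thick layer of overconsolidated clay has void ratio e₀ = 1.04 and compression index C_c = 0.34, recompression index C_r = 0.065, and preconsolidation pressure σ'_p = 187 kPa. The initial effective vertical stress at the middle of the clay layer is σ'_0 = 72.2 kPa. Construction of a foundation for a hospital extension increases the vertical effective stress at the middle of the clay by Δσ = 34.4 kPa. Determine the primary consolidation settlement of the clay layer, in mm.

S_c ≈ 23.2 mm

Final effective stress: σ'_f = 72.2 + 34.4 = 106.6 kPa.
σ'_f = 106.6 ≤ σ'_p = 187 kPa, so the clay remains overconsolidated and only the recompression index applies:
S_c = C_r·H/(1+e₀)·log₁₀(σ'_f/σ'_0) = 0.065×4.3/2.04×log₁₀(106.6/72.2)
    = 0.13701 × 0.16922 = 0.02318 m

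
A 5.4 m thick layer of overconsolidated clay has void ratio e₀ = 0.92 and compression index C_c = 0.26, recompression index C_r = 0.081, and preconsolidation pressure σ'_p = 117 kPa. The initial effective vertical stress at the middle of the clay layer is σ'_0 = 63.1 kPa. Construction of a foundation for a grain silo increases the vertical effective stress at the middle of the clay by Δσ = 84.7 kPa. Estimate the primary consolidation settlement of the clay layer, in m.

S_c ≈ 0.135 m

Final effective stress: σ'_f = 63.1 + 84.7 = 147.8 kPa.
σ'_f = 147.8 > σ'_p = 117 kPa, so the stress path crosses the preconsolidation pressure — recompression up to σ'_p, then virgin compression beyond:
S_c = H/(1+e₀)·[C_r·log₁₀(σ'_p/σ'_0) + C_c·log₁₀(σ'_f/σ'_p)]
    = 5.4/1.92 × [0.081×log₁₀(117/63.1) + 0.26×log₁₀(147.8/117)]
    = 2.8125 × [0.021721 + 0.026387] = 0.1353 m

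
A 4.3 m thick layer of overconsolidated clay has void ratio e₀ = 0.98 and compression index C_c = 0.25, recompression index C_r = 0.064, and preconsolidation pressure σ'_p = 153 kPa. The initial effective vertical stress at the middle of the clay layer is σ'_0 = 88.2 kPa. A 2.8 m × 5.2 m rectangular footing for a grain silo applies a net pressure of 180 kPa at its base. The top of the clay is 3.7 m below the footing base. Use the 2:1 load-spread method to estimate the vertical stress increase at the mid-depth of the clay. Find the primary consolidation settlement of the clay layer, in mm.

S_c ≈ 16.3 mm

Mid-depth of clay below the footing base: z = 3.7 + 4.3/2 = 5.85 m.
Stress increase at mid-clay by the 2:1 spreading method:
Δσ = qBL/((B+z)(L+z)) = 180×2.8×5.2/((2.8+5.85)(5.2+5.85)) = 27.419 kPa
Final effective stress: σ'_f = 88.2 + 27.419 = 115.62 kPa.
σ'_f = 115.62 ≤ σ'_p = 153 kPa, so the clay remains overconsolidated and only the recompression index applies:
S_c = C_r·H/(1+e₀)·log₁₀(σ'_f/σ'_0) = 0.064×4.3/1.98×log₁₀(115.62/88.2)
    = 0.13899 × 0.11756 = 0.01634 m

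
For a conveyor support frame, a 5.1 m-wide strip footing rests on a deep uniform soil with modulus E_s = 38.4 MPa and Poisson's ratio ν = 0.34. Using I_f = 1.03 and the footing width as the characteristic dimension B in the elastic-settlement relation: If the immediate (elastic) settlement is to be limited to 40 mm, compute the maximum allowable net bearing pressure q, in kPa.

q ≈ 331 kPa

E_s = 38.4 MPa = 38400 kPa.
S_e = q·B·(1−ν²)/E_s · I_f  ⇒  q = S_e·E_s / (B·(1−ν²)·I_f).
q = 0.04 × 38400 / (5.1 × 0.8844 × 1.03) = 330.6 kPa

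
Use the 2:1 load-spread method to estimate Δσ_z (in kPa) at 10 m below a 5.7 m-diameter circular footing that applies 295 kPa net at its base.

Δσ_z ≈ 38.9 kPa

By the 2:1 method the load spreads at 1 horizontal : 2 vertical, so at depth z the loaded area has grown by z in each plan dimension:
Δσ ≈ qD²/(D+z)² = 295×5.7²/(5.7+10)² = 38.884 kPa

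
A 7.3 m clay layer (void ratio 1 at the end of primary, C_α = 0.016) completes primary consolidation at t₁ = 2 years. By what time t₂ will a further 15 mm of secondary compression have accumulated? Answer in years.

S_s = C_α·H/(1+e_p)·log₁₀(t₂/t₁) ⇒ log₁₀(t₂/t₁) = S_s·(1+e_p)/(C_α·H).
log₁₀(t₂/t₁) = 0.015 × (1+1) / (0.016×7.3) = 0.2568
t₂ = t₁ × 10^0.2568 = 2 × 1.807 = 3.613 years

t₂ ≈ 3.61 years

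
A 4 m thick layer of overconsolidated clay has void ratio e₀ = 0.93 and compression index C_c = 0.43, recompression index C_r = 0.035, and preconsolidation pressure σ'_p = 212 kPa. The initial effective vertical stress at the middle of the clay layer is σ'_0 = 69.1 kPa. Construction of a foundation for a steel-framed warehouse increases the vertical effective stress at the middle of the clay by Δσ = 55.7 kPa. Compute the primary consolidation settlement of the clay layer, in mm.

S_c ≈ 18.6 mm

Final effective stress: σ'_f = 69.1 + 55.7 = 124.8 kPa.
σ'_f = 124.8 ≤ σ'_p = 212 kPa, so the clay remains overconsolidated and only the recompression index applies:
S_c = C_r·H/(1+e₀)·log₁₀(σ'_f/σ'_0) = 0.035×4/1.93×log₁₀(124.8/69.1)
    = 0.072538 × 0.25674 = 0.01862 m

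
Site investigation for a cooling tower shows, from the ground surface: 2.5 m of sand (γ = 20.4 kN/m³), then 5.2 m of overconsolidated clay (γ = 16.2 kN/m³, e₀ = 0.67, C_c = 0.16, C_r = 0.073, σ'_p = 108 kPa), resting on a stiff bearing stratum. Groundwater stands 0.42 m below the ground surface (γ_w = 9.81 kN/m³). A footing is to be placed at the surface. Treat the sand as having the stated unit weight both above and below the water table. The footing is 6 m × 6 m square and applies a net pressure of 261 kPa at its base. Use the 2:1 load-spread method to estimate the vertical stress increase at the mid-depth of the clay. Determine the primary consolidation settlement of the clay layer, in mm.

S_c ≈ 111 mm

Mid-depth of clay below the ground surface: z = 2.5 + 5.2/2 = 5.1 m.
Total vertical stress at mid-clay: σ_v = 20.4×2.5 + 16.2×2.6 = 93.12 kPa.
Pore pressure: u = 9.81×(5.1 − 0.42) = 45.911 kPa.
Initial effective stress: σ'_0 = σ_v − u = 93.12 − 45.911 = 47.209 kPa.
Stress increase at mid-clay by the 2:1 spreading method:
Δσ = qBL/((B+z)(L+z)) = 261×6×6/((6+5.1)(6+5.1)) = 76.26 kPa
Final effective stress: σ'_f = 47.209 + 76.26 = 123.47 kPa.
σ'_f = 123.47 > σ'_p = 108 kPa, so the stress path crosses the preconsolidation pressure — recompression up to σ'_p, then virgin compression beyond:
S_c = H/(1+e₀)·[C_r·log₁₀(σ'_p/σ'_0) + C_c·log₁₀(σ'_f/σ'_p)]
    = 5.2/1.67 × [0.073×log₁₀(108/47.209) + 0.16×log₁₀(123.47/108)]
    = 3.1138 × [0.026236 + 0.009302] = 0.1107 m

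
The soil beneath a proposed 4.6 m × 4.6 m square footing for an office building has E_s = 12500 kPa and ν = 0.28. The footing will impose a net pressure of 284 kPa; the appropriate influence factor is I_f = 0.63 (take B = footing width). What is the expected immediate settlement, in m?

Immediate (elastic) settlement: S_e = q·B·(1−ν²)/E_s · I_f.
S_e = 284 × 4.6 × (1 − 0.28²) / 12500 × 0.63
    = 284 × 4.6 × 0.9216 / 12500 × 0.63
    = 0.06068 m

S_e ≈ 0.0607 m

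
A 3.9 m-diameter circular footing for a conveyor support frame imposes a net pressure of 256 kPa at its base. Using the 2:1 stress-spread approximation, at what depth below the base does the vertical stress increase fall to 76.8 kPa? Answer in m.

z ≈ 3.22 m

2:1 spreading — at depth z the loaded area has grown by z in each plan dimension:
qD²/(D+z)² = Δσ_z ⇒ z = D(√(q/Δσ_z) − 1) = 3.9×(√(256/76.8) − 1) = 3.22 m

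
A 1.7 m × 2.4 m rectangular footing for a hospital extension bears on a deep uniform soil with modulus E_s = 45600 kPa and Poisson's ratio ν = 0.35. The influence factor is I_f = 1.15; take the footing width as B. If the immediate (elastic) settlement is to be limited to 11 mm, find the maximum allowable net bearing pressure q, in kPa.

q ≈ 292 kPa

S_e = q·B·(1−ν²)/E_s · I_f  ⇒  q = S_e·E_s / (B·(1−ν²)·I_f).
q = 0.011 × 45600 / (1.7 × 0.8775 × 1.15) = 292.4 kPa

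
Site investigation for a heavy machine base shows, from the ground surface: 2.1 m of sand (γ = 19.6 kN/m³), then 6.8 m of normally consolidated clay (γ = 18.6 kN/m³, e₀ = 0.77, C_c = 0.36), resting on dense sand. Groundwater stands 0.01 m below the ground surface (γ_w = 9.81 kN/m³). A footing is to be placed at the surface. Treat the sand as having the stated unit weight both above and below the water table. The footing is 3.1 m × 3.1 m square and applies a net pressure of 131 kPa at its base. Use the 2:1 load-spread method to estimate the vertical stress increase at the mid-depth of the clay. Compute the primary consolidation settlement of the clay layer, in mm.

S_c ≈ 174 mm

Mid-depth of clay below the ground surface: z = 2.1 + 6.8/2 = 5.5 m.
Total vertical stress at mid-clay: σ_v = 19.6×2.1 + 18.6×3.4 = 104.4 kPa.
Pore pressure: u = 9.81×(5.5 − 0.01) = 53.857 kPa.
Initial effective stress: σ'_0 = σ_v − u = 104.4 − 53.857 = 50.543 kPa.
Stress increase at mid-clay by the 2:1 spreading method:
Δσ = qBL/((B+z)(L+z)) = 131×3.1×3.1/((3.1+5.5)(3.1+5.5)) = 17.021 kPa
Final effective stress: σ'_f = σ'_0 + Δσ = 50.543 + 17.021 = 67.564 kPa.
Normally consolidated clay, so the full stress increment lies on the virgin compression line:
S_c = C_c·H/(1+e₀)·log₁₀(σ'_f/σ'_0) = 0.36×6.8/(1+0.77)×log₁₀(67.564/50.543)
    = 1.3831 × 0.12605 = 0.1743 m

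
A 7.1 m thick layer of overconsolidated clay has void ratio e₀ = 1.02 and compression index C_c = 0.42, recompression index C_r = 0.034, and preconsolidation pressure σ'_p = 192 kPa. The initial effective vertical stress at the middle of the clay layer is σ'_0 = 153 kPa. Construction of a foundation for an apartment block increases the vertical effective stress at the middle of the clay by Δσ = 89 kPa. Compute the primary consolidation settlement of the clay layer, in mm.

S_c ≈ 160 mm

Final effective stress: σ'_f = 153 + 89 = 242 kPa.
σ'_f = 242 > σ'_p = 192 kPa, so the stress path crosses the preconsolidation pressure — recompression up to σ'_p, then virgin compression beyond:
S_c = H/(1+e₀)·[C_r·log₁₀(σ'_p/σ'_0) + C_c·log₁₀(σ'_f/σ'_p)]
    = 7.1/2.02 × [0.034×log₁₀(192/153) + 0.42×log₁₀(242/192)]
    = 3.5149 × [0.0033527 + 0.042216] = 0.1602 m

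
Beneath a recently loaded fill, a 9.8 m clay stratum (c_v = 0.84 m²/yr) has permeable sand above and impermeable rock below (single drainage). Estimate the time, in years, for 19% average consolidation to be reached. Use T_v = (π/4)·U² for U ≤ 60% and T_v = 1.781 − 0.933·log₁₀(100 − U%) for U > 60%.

t ≈ 3.24 years

Drainage path length: H_d = H = 9.8 m (single drainage).
U ≤ 60%: T_v = (π/4)·U² = (π/4)×0.19² = 0.028353.
t = T_v·H_d²/c_v = 0.028353×9.8²/0.84 = 3.242 years.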